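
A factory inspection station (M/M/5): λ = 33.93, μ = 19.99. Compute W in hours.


a = 1.6973; ρ = 0.3395; P₀ = 0.182601
Lq = P₀·a^c·ρ/(c!(1−ρ)²) = 0.01668
Wq = Lq/λ = 0.01668/33.93 = 0.0004916 hr
W = Wq + 1/μ = 0.0004916 + 0.05003 = 0.05052 hr

Final: 0.05052 hr


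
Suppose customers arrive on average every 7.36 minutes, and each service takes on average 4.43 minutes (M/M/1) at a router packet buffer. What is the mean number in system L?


λ = 60/7.36 = 8.1522 /hr
μ = 60/4.43 = 13.5440 /hr
ρ = λ/μ = 8.1522/13.5440 = 0.6019
L = ρ/(1−ρ) = 0.6019/0.3981 = 1.5119

Final: 1.5119


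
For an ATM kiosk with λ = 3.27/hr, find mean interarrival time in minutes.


Mean interarrival time = 1/λ = 1/3.27 hour = 0.30581 hour
In minutes: 0.30581 × 60 = 18.3486 min

Final: 18.3486 min


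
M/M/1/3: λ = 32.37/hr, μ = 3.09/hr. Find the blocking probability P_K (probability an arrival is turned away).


ρ = λ/μ = 32.37/3.09 = 10.4757
P_K = (1−ρ)ρ^K/(1−ρ^(K+1)) = (-9.4757·1149.615630)/(1 − 12043.060828)
= -10893.445197/-12042.060828 = 0.904616

Final: 0.904616


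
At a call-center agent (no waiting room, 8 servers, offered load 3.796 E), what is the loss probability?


B(c,a) = (a^c/c!) / Σ_{k=0}^{c} a^k/k!
a^8/8! = 1.069274
Σ terms (k=0..8): 1.00000 + 3.79600 + 7.20481 + 9.11648 + 8.65154 + 6.56825 + 4.15551 + 2.25348 + 1.06927 = 43.815350
B = 1.069274/43.815350 = 0.024404

Final: 0.024404


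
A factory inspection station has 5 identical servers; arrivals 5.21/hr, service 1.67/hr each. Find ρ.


ρ = λ/(cμ) = 5.21/(5·1.67) = 5.21/8.35 = 0.6240

Final: 0.6240


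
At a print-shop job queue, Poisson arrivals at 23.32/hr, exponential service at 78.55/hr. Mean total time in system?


W = 1/(μ−λ) = 1/(78.55 − 23.32) = 1/55.23 = 0.01811 hr

Final: 0.01811 hr


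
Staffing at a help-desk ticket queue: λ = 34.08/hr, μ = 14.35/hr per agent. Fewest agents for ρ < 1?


Stability requires cμ > λ ⇔ c > λ/μ.
λ/μ = 34.08/14.35 = 2.3749
Minimum integer c = ⌊2.3749⌋ + 1 = 3
Check: 3·14.35 = 43.05 > 34.08, while 2·14.35 = 28.70 ≤ 34.08

Final: 3 servers


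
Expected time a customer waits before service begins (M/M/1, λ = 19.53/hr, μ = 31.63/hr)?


ρ = 19.53/31.63 = 0.6175
Wq = ρ/(μ−λ) = 0.6175/(31.63 − 19.53) = 0.6175/12.10 = 0.05103 hr

Final: 0.05103 hr


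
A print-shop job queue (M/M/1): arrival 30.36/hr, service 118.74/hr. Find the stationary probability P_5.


ρ = 30.36/118.74 = 0.2557
P_n = (1−ρ)·ρ^n = (1 − 0.2557)·0.2557^5 = 0.7443·0.001093 = 0.0008134

Final: 0.0008134


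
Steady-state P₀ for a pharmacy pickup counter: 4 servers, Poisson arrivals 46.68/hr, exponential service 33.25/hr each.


a = λ/μ = 46.68/33.25 = 1.4039; ρ = a/c = 0.3510
Σ_{k=0}^{3} a^k/k! (terms k=0..3) = 1.00000 + 1.40391 + 0.98548 + 0.46118 = 3.85057
Tail: a^4/(4!(1−ρ)) = 3.88469/(24·0.6490) = 0.24939
P₀ = 1/(3.85057 + 0.24939) = 1/4.09996 = 0.243905

Final: 0.243905


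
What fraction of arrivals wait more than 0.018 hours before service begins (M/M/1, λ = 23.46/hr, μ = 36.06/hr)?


ρ = 23.46/36.06 = 0.6506
P(Wq > t) = ρ·e^{−(μ−λ)t} = 0.6506·e^{−0.2268}
= 0.6506·0.797080 = 0.518566

Final: 0.518566


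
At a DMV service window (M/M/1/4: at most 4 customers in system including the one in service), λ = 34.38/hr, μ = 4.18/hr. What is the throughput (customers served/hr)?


ρ = 8.2249; P_K = (1−ρ)ρ^4/(1−ρ^5) = 0.878441
λ_eff = λ(1 − P_K) = 34.38·(1 − 0.878441) = 34.38·0.121559 = 4.1792 /hr

Final: 4.1792 /hr


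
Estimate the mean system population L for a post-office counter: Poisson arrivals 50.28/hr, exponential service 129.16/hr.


ρ = λ/μ = 50.28/129.16 = 0.3893
L = ρ/(1−ρ) = 0.3893/(1 − 0.3893) = 0.3893/0.6107 = 0.6374

Final: 0.6374


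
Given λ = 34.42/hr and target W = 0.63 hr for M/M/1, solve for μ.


W = 1/(μ−λ) ⇒ μ − λ = 1/W = 1/0.63 = 1.5873
μ = λ + 1/W = 34.42 + 1.5873 = 36.0073 per hr

Final: 36.0073 /hr


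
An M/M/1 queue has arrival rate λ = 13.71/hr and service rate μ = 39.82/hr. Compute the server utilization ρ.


ρ = λ/μ = 13.71/39.82 = 0.3443

Final: 0.3443


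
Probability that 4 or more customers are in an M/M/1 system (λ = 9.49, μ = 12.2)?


ρ = 9.49/12.2 = 0.7779
P(N ≥ n) = ρ^n = 0.7779^4 = 0.366122

Final: 0.366122


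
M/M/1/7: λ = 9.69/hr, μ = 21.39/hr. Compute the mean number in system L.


ρ = 9.69/21.39 = 0.4530
L = ρ[1 − (K+1)ρ^K + Kρ^(K+1)] / [(1−ρ)(1−ρ^(K+1))]
Numerator: 0.4530·(1 − 8·0.003916 + 7·0.001774) = 0.444450
Denominator: (0.5470)·(0.998226) = 0.546014
L = 0.444450/0.546014 = 0.8140

Final: 0.8140


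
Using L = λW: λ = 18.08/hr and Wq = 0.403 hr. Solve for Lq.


Lq = λWq = 18.08·0.403 = 7.2862

Final: 7.2862


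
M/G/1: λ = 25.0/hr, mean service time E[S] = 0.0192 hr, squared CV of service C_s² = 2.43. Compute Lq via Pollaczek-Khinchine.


ρ = λ·E[S] = 25.0·0.0192 = 0.4800
Lq = ρ²(1+C_s²)/(2(1−ρ)) = 0.2304·(1+2.43)/(2·0.5200)
= 0.2304·3.4300/1.0400 = 0.75988

Final: 0.75988


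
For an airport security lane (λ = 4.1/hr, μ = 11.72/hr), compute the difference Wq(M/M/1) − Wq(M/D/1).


ρ = 4.1/11.72 = 0.3498
Wq(M/M/1) = ρ/(μ−λ) = 0.3498/7.62 = 0.04591 hr
Wq(M/D/1) = ρ/(2(μ−λ)) = 0.02295 hr
Savings = 0.04591 − 0.02295 = 0.02295 hr

Final: 0.02295 hr


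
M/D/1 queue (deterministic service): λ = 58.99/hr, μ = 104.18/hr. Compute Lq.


ρ = 58.99/104.18 = 0.5662
M/D/1: Lq = ρ²/(2(1−ρ)) = 0.3206/(2·0.4338) = 0.36957

Final: 0.36957


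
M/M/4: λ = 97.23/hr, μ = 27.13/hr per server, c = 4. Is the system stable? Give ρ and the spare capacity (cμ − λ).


Total capacity cμ = 4·27.13 = 108.52/hr
ρ = λ/(cμ) = 97.23/108.52 = 0.8960
Stable ⇔ ρ < 1: YES
Spare capacity = cμ − λ = 108.52 − 97.23 = 11.29/hr

Final: ρ = 0.8960; stable; margin = 11.29/hr


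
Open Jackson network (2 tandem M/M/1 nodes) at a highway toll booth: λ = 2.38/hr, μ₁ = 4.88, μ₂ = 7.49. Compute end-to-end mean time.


Each node sees arrival rate λ = 2.38/hr (tandem ⇒ throughput preserved).
W₁ = 1/(μ₁−λ) = 1/(4.88−2.38) = 0.40000 hr
W₂ = 1/(μ₂−λ) = 1/(7.49−2.38) = 0.19569 hr
W_total = W₁ + W₂ = 0.40000 + 0.19569 = 0.59569 hr

Final: 0.59569 hr


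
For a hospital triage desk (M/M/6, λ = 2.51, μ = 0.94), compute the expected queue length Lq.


a = λ/μ = 2.6702; ρ = a/6 = 0.4450
P₀ = 0.068658
Lq = P₀·a^c·ρ / (c!·(1−ρ)²) = 0.068658·362.47262·0.4450/(720·0.30799)
= 0.04995

Final: 0.04995


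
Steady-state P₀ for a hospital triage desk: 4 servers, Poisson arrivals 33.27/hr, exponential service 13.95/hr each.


a = λ/μ = 33.27/13.95 = 2.3849; ρ = a/c = 0.5962
Σ_{k=0}^{3} a^k/k! (terms k=0..3) = 1.00000 + 2.38495 + 2.84398 + 2.26092 = 8.48985
Tail: a^4/(4!(1−ρ)) = 32.35299/(24·0.4038) = 3.33869
P₀ = 1/(8.48985 + 3.33869) = 1/11.82854 = 0.084541

Final: 0.084541


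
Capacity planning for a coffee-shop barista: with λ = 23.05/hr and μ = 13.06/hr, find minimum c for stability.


Stability requires cμ > λ ⇔ c > λ/μ.
λ/μ = 23.05/13.06 = 1.7649
Minimum integer c = ⌊1.7649⌋ + 1 = 2
Check: 2·13.06 = 26.12 > 23.05, while 1·13.06 = 13.06 ≤ 23.05

Final: 2 servers


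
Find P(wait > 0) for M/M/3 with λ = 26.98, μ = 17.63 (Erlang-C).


a = λ/μ = 1.5303; ρ = a/3 = 0.5101
P₀ = 0.203225 (from M/M/c formula)
C(c,a) = [a^c/(c!(1−ρ))]·P₀ = [3.58401/(6·0.4899)]·0.203225
= 1.21934·0.203225 = 0.247799

Final: 0.247799


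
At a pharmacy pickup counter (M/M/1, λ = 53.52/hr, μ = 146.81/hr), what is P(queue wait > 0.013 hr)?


ρ = 53.52/146.81 = 0.3646
P(Wq > t) = ρ·e^{−(μ−λ)t} = 0.3646·e^{−1.2128}
= 0.3646·0.297372 = 0.108408

Final: 0.108408


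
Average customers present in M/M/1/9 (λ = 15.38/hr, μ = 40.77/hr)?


ρ = 15.38/40.77 = 0.3772
L = ρ[1 − (K+1)ρ^K + Kρ^(K+1)] / [(1−ρ)(1−ρ^(K+1))]
Numerator: 0.3772·(1 − 10·0.0001547 + 9·0.00005837) = 0.376853
Denominator: (0.6228)·(0.999942) = 0.622725
L = 0.376853/0.622725 = 0.6052

Final: 0.6052


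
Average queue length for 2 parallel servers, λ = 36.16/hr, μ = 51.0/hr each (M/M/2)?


a = λ/μ = 0.7090; ρ = a/2 = 0.3545
P₀ = 0.476549
Lq = P₀·a^c·ρ / (c!·(1−ρ)²) = 0.476549·0.50271·0.3545/(2·0.41666)
= 0.10192

Final: 0.10192


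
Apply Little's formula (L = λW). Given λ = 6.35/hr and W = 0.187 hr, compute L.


L = λW = 6.35·0.187 = 1.1874

Final: 1.1874


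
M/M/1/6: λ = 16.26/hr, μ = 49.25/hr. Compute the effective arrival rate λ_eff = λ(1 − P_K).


ρ = 0.3302; P_K = (1−ρ)ρ^6/(1−ρ^7) = 0.0008679
λ_eff = λ(1 − P_K) = 16.26·(1 − 0.0008679) = 16.26·0.999132 = 16.2459 /hr

Final: 16.2459 /hr


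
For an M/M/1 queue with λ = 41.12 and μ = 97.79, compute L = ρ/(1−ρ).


ρ = λ/μ = 41.12/97.79 = 0.4205
L = ρ/(1−ρ) = 0.4205/(1 − 0.4205) = 0.4205/0.5795 = 0.7256

Final: 0.7256


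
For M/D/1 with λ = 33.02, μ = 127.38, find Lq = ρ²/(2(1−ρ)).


ρ = 33.02/127.38 = 0.2592
M/D/1: Lq = ρ²/(2(1−ρ)) = 0.06720/(2·0.7408) = 0.04536

Final: 0.04536


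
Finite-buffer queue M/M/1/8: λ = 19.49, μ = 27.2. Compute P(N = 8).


ρ = λ/μ = 19.49/27.2 = 0.7165
P_K = (1−ρ)ρ^K/(1−ρ^(K+1)) = (0.2835·0.069493)/(1 − 0.049795)
= 0.019698/0.950205 = 0.020731

Final: 0.020731


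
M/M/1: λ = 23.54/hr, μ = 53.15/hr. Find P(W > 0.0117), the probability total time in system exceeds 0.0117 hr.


W ~ Exponential(μ−λ) for M/M/1.
μ − λ = 53.15 − 23.54 = 29.6100
P(W > t) = e^{−(μ−λ)t} = e^{−0.3464} = 0.707203

Final: 0.707203


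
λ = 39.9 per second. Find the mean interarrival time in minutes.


Mean interarrival time = 1/λ = 1/39.9 second = 0.02506 second
In minutes: 0.02506 × 0.0166667 = 0.0004177 min

Final: 0.0004177 min


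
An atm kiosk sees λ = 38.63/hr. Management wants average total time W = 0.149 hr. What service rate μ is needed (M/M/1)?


W = 1/(μ−λ) ⇒ μ − λ = 1/W = 1/0.149 = 6.7114
μ = λ + 1/W = 38.63 + 6.7114 = 45.3414 per hr

Final: 45.3414 /hr


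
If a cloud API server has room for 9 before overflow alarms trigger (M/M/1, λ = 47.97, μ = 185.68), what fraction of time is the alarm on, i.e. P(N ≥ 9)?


ρ = 47.97/185.68 = 0.2583
P(N ≥ n) = ρ^n = 0.2583^9 = 0.000005127

Final: 0.000005127


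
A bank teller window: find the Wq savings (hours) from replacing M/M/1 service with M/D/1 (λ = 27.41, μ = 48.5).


ρ = 27.41/48.5 = 0.5652
Wq(M/M/1) = ρ/(μ−λ) = 0.5652/21.09 = 0.02680 hr
Wq(M/D/1) = ρ/(2(μ−λ)) = 0.01340 hr
Savings = 0.02680 − 0.01340 = 0.01340 hr

Final: 0.01340 hr


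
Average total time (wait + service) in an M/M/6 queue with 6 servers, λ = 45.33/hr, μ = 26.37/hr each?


a = 1.7190; ρ = 0.2865; P₀ = 0.179141
Lq = P₀·a^c·ρ/(c!(1−ρ)²) = 0.003613
Wq = Lq/λ = 0.003613/45.33 = 0.00007970 hr
W = Wq + 1/μ = 0.00007970 + 0.03792 = 0.03800 hr

Final: 0.03800 hr


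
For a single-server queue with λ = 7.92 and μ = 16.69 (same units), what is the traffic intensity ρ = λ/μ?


ρ = λ/μ = 7.92/16.69 = 0.4745

Final: 0.4745


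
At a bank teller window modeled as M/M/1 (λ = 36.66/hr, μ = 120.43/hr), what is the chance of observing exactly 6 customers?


ρ = 36.66/120.43 = 0.3044
P_n = (1−ρ)·ρ^n = (1 − 0.3044)·0.3044^6 = 0.6956·0.0007957 = 0.0005535

Final: 0.0005535


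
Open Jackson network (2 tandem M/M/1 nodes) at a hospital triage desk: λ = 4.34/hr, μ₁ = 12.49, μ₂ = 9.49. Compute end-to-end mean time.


Each node sees arrival rate λ = 4.34/hr (tandem ⇒ throughput preserved).
W₁ = 1/(μ₁−λ) = 1/(12.49−4.34) = 0.12270 hr
W₂ = 1/(μ₂−λ) = 1/(9.49−4.34) = 0.19417 hr
W_total = W₁ + W₂ = 0.12270 + 0.19417 = 0.31687 hr

Final: 0.31687 hr


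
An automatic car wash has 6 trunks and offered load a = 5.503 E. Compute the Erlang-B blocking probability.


B(c,a) = (a^c/c!) / Σ_{k=0}^{c} a^k/k!
a^6/6! = 38.571327
Σ terms (k=0..6): 1.00000 + 5.50300 + 15.14150 + 27.77457 + 38.21086 + 42.05487 + 38.57133 = 168.256130
B = 38.571327/168.256130 = 0.229242

Final: 0.229242


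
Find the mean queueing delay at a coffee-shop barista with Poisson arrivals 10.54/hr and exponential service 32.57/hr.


ρ = 10.54/32.57 = 0.3236
Wq = ρ/(μ−λ) = 0.3236/(32.57 − 10.54) = 0.3236/22.03 = 0.01469 hr

Final: 0.01469 hr


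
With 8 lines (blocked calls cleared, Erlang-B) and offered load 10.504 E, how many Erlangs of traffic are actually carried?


B(8,10.504) = 0.361301 (Erlang-B)
Carried load = a(1 − B) = 10.504·(1 − 0.361301) = 10.504·0.638699 = 6.7089 E

Final: 6.7089 Erlangs


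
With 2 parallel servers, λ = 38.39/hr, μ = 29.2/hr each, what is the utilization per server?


ρ = λ/(cμ) = 38.39/(2·29.2) = 38.39/58.40 = 0.6574

Final: 0.6574


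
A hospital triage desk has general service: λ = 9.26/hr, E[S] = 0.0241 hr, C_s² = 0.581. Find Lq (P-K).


ρ = λ·E[S] = 9.26·0.0241 = 0.2232
Lq = ρ²(1+C_s²)/(2(1−ρ)) = 0.04980·(1+0.581)/(2·0.7768)
= 0.04980·1.5810/1.5537 = 0.05068

Final: 0.05068


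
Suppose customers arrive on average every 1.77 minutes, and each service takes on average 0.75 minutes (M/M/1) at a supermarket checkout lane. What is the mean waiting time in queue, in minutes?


λ = 60/1.77 = 33.8983 /hr
μ = 60/0.75 = 80.0000 /hr
ρ = λ/μ = 33.8983/80.0000 = 0.4237
Wq = ρ/(μ−λ) = 0.4237/(80.0000−33.8983) = 0.009191 hr
In minutes: 0.009191·60 = 0.5515 min

Final: 0.5515 min


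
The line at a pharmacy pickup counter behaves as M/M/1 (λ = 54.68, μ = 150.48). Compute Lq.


ρ = 54.68/150.48 = 0.3634
Lq = ρ²/(1−ρ) = 0.1320/0.6366 = 0.2074

Final: 0.2074


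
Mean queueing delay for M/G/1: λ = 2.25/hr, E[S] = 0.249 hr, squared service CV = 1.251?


ρ = λ·E[S] = 2.25·0.249 = 0.5603
E[S²] = E[S]²(1+C_s²) = 0.249²·(1+1.251) = 0.139564
Wq = λ·E[S²]/(2(1−ρ)) = 2.25·0.139564/(2·0.4397) = 0.35704 hr

Final: 0.35704 hr


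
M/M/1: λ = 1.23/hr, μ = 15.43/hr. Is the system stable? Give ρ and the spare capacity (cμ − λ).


Total capacity cμ = 1·15.43 = 15.43/hr
ρ = λ/(cμ) = 1.23/15.43 = 0.07971
Stable ⇔ ρ < 1: YES
Spare capacity = cμ − λ = 15.43 − 1.23 = 14.20/hr

Final: ρ = 0.07971; stable; margin = 14.20/hr


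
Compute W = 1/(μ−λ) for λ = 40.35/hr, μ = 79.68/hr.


W = 1/(μ−λ) = 1/(79.68 − 40.35) = 1/39.33 = 0.02543 hr

Final: 0.02543 hr


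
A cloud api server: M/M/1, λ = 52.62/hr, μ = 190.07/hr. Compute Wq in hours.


ρ = 52.62/190.07 = 0.2768
Wq = ρ/(μ−λ) = 0.2768/(190.07 − 52.62) = 0.2768/137.45 = 0.002014 hr

Final: 0.002014 hr


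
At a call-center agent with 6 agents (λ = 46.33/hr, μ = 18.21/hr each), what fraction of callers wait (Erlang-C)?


a = λ/μ = 2.5442; ρ = a/6 = 0.4240
P₀ = 0.078042 (from M/M/c formula)
C(c,a) = [a^c/(c!(1−ρ))]·P₀ = [271.21526/(720·0.5760)]·0.078042
= 0.65401·0.078042 = 0.051040

Final: 0.051040


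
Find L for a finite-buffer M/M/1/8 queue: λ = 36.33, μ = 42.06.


ρ = 36.33/42.06 = 0.8638
L = ρ[1 − (K+1)ρ^K + Kρ^(K+1)] / [(1−ρ)(1−ρ^(K+1))]
Numerator: 0.8638·(1 − 9·0.309863 + 8·0.267649) = 0.304415
Denominator: (0.1362)·(0.732351) = 0.099771
L = 0.304415/0.099771 = 3.0511

Final: 3.0511


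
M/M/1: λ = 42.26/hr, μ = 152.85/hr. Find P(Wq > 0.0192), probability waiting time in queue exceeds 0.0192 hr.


ρ = 42.26/152.85 = 0.2765
P(Wq > t) = ρ·e^{−(μ−λ)t} = 0.2765·e^{−2.1233}
= 0.2765·0.119633 = 0.033076

Final: 0.033076


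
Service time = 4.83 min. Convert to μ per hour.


μ = 1/(service time) in consistent units.
1 hour = 60 min, so μ = 60/4.83 = 12.4224 per hour

Final: 12.4224 /hr


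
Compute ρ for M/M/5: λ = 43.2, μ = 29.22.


ρ = λ/(cμ) = 43.2/(5·29.22) = 43.2/146.10 = 0.2957

Final: 0.2957


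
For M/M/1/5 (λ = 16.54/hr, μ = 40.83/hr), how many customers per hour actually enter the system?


ρ = 0.4051; P_K = (1−ρ)ρ^5/(1−ρ^6) = 0.006519
λ_eff = λ(1 − P_K) = 16.54·(1 − 0.006519) = 16.54·0.993481 = 16.4322 /hr

Final: 16.4322 /hr


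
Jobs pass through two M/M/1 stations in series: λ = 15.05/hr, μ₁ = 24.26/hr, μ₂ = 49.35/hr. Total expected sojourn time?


Each node sees arrival rate λ = 15.05/hr (tandem ⇒ throughput preserved).
W₁ = 1/(μ₁−λ) = 1/(24.26−15.05) = 0.10858 hr
W₂ = 1/(μ₂−λ) = 1/(49.35−15.05) = 0.02915 hr
W_total = W₁ + W₂ = 0.10858 + 0.02915 = 0.13773 hr

Final: 0.13773 hr


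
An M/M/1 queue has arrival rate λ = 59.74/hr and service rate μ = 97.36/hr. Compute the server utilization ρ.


ρ = λ/μ = 59.74/97.36 = 0.6136

Final: 0.6136


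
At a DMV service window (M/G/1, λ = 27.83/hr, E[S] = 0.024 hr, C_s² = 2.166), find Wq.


ρ = λ·E[S] = 27.83·0.024 = 0.6679
E[S²] = E[S]²(1+C_s²) = 0.024²·(1+2.166) = 0.001824
Wq = λ·E[S²]/(2(1−ρ)) = 27.83·0.001824/(2·0.3321) = 0.07641 hr

Final: 0.07641 hr


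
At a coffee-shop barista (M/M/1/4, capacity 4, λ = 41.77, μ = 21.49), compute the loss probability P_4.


ρ = λ/μ = 41.77/21.49 = 1.9437
P_K = (1−ρ)ρ^K/(1−ρ^(K+1)) = (-0.9437·14.272901)/(1 − 27.742162)
= -13.469261/-26.742162 = 0.503671

Final: 0.503671


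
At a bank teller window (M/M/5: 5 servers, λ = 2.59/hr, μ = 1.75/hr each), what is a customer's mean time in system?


a = 1.4800; ρ = 0.2960; P₀ = 0.227300
Lq = P₀·a^c·ρ/(c!(1−ρ)²) = 0.008033
Wq = Lq/λ = 0.008033/2.59 = 0.003102 hr
W = Wq + 1/μ = 0.003102 + 0.57143 = 0.57453 hr

Final: 0.57453 hr


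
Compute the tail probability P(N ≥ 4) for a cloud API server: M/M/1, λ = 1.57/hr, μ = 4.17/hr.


ρ = 1.57/4.17 = 0.3765
P(N ≥ n) = ρ^n = 0.3765^4 = 0.020093

Final: 0.020093


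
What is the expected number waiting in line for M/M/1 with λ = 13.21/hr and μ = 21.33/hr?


ρ = 13.21/21.33 = 0.6193
Lq = ρ²/(1−ρ) = 0.3836/0.3807 = 1.0075

Final: 1.0075


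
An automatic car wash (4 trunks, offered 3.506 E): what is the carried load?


B(4,3.506) = 0.260900 (Erlang-B)
Carried load = a(1 − B) = 3.506·(1 − 0.260900) = 3.506·0.739100 = 2.5913 E

Final: 2.5913 Erlangs


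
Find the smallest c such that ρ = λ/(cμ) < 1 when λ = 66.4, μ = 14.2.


Stability requires cμ > λ ⇔ c > λ/μ.
λ/μ = 66.4/14.2 = 4.6761
Minimum integer c = ⌊4.6761⌋ + 1 = 5
Check: 5·14.2 = 71.00 > 66.4, while 4·14.2 = 56.80 ≤ 66.4

Final: 5 servers


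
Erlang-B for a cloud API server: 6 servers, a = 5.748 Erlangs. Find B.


B(c,a) = (a^c/c!) / Σ_{k=0}^{c} a^k/k!
a^6/6! = 50.091964
Σ terms (k=0..6): 1.00000 + 5.74800 + 16.51975 + 31.65184 + 45.48370 + 52.28806 + 50.09196 = 202.783325
B = 50.091964/202.783325 = 0.247022

Final: 0.247022


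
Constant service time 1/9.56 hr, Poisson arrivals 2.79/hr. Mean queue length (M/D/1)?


ρ = 2.79/9.56 = 0.2918
M/D/1: Lq = ρ²/(2(1−ρ)) = 0.08517/(2·0.7082) = 0.06014

Final: 0.06014


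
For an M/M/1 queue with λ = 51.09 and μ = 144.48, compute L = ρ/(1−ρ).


ρ = λ/μ = 51.09/144.48 = 0.3536
L = ρ/(1−ρ) = 0.3536/(1 − 0.3536) = 0.3536/0.6464 = 0.5471

Final: 0.5471


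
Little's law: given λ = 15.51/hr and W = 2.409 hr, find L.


L = λW = 15.51·2.409 = 37.3636

Final: 37.3636


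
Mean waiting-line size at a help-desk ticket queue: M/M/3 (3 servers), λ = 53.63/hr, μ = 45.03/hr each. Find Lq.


a = λ/μ = 1.1910; ρ = a/3 = 0.3970
P₀ = 0.296989
Lq = P₀·a^c·ρ / (c!·(1−ρ)²) = 0.296989·1.68934·0.3970/(6·0.36362)
= 0.09130

Final: 0.09130


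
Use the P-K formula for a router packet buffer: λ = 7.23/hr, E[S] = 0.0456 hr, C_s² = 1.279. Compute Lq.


ρ = λ·E[S] = 7.23·0.0456 = 0.3297
Lq = ρ²(1+C_s²)/(2(1−ρ)) = 0.1087·(1+1.279)/(2·0.6703)
= 0.1087·2.2790/1.3406 = 0.18478

Final: 0.18478


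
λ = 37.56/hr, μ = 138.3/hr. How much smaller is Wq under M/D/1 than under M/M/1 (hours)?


ρ = 37.56/138.3 = 0.2716
Wq(M/M/1) = ρ/(μ−λ) = 0.2716/100.74 = 0.002696 hr
Wq(M/D/1) = ρ/(2(μ−λ)) = 0.001348 hr
Savings = 0.002696 − 0.001348 = 0.001348 hr

Final: 0.001348 hr


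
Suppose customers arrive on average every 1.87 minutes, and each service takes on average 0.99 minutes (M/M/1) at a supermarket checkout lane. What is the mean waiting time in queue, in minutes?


λ = 60/1.87 = 32.0856 /hr
μ = 60/0.99 = 60.6061 /hr
ρ = λ/μ = 32.0856/60.6061 = 0.5294
Wq = ρ/(μ−λ) = 0.5294/(60.6061−32.0856) = 0.01856 hr
In minutes: 0.01856·60 = 1.114 min

Final: 1.114 min


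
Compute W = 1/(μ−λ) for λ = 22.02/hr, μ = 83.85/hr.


W = 1/(μ−λ) = 1/(83.85 − 22.02) = 1/61.83 = 0.01617 hr

Final: 0.01617 hr


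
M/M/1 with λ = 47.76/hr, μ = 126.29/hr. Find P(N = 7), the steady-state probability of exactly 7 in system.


ρ = 47.76/126.29 = 0.3782
P_n = (1−ρ)·ρ^n = (1 − 0.3782)·0.3782^7 = 0.6218·0.001106 = 0.0006879

Final: 0.0006879


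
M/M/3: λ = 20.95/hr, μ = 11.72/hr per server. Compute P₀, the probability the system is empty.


a = λ/μ = 20.95/11.72 = 1.7875; ρ = a/c = 0.5958
Σ_{k=0}^{2} a^k/k! (terms k=0..2) = 1.00000 + 1.78754 + 1.59765 = 4.38520
Tail: a^3/(3!(1−ρ)) = 5.71175/(6·0.4042) = 2.35544
P₀ = 1/(4.38520 + 2.35544) = 1/6.74064 = 0.148354

Final: 0.148354


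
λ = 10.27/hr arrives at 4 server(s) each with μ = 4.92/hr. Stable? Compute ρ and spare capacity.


Total capacity cμ = 4·4.92 = 19.68/hr
ρ = λ/(cμ) = 10.27/19.68 = 0.5218
Stable ⇔ ρ < 1: YES
Spare capacity = cμ − λ = 19.68 − 10.27 = 9.41/hr

Final: ρ = 0.5218; stable; margin = 9.41/hr


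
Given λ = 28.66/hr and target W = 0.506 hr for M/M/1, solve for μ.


W = 1/(μ−λ) ⇒ μ − λ = 1/W = 1/0.506 = 1.9763
μ = λ + 1/W = 28.66 + 1.9763 = 30.6363 per hr

Final: 30.6363 /hr


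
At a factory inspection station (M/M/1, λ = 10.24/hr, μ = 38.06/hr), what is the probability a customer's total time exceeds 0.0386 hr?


W ~ Exponential(μ−λ) for M/M/1.
μ − λ = 38.06 − 10.24 = 27.8200
P(W > t) = e^{−(μ−λ)t} = e^{−1.0739} = 0.341690

Final: 0.341690


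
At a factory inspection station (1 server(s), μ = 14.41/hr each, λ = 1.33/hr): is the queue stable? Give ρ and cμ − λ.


Total capacity cμ = 1·14.41 = 14.41/hr
ρ = λ/(cμ) = 1.33/14.41 = 0.09230
Stable ⇔ ρ < 1: YES
Spare capacity = cμ − λ = 14.41 − 1.33 = 13.08/hr

Final: ρ = 0.09230; stable; margin = 13.08/hr


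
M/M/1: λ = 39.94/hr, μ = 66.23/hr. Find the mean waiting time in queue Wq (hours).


ρ = 39.94/66.23 = 0.6030
Wq = ρ/(μ−λ) = 0.6030/(66.23 − 39.94) = 0.6030/26.29 = 0.02294 hr

Final: 0.02294 hr


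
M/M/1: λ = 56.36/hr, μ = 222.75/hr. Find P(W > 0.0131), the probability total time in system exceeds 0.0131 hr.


W ~ Exponential(μ−λ) for M/M/1.
μ − λ = 222.75 − 56.36 = 166.3900
P(W > t) = e^{−(μ−λ)t} = e^{−2.1797} = 0.113074

Final: 0.113074


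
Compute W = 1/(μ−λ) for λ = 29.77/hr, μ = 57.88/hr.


W = 1/(μ−λ) = 1/(57.88 − 29.77) = 1/28.11 = 0.03557 hr

Final: 0.03557 hr


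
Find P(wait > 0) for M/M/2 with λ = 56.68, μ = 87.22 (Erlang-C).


a = λ/μ = 0.6499; ρ = a/2 = 0.3249
P₀ = 0.509519 (from M/M/c formula)
C(c,a) = [a^c/(c!(1−ρ))]·P₀ = [0.42231/(2·0.6751)]·0.509519
= 0.31278·0.509519 = 0.159370

Final: 0.159370


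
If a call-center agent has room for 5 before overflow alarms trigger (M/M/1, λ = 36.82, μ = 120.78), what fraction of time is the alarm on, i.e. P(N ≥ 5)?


ρ = 36.82/120.78 = 0.3049
P(N ≥ n) = ρ^n = 0.3049^5 = 0.002633

Final: 0.002633


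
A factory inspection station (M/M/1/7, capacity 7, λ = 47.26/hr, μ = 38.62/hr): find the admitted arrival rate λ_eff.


ρ = 1.2237; P_K = (1−ρ)ρ^7/(1−ρ^8) = 0.228198
λ_eff = λ(1 − P_K) = 47.26·(1 − 0.228198) = 47.26·0.771802 = 36.4754 /hr

Final: 36.4754 /hr


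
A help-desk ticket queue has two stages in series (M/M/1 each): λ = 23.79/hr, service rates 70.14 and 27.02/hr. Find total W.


Each node sees arrival rate λ = 23.79/hr (tandem ⇒ throughput preserved).
W₁ = 1/(μ₁−λ) = 1/(70.14−23.79) = 0.02157 hr
W₂ = 1/(μ₂−λ) = 1/(27.02−23.79) = 0.30960 hr
W_total = W₁ + W₂ = 0.02157 + 0.30960 = 0.33117 hr

Final: 0.33117 hr


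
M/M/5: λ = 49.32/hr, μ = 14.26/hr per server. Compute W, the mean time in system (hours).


a = 3.4586; ρ = 0.6917; P₀ = 0.027266
Lq = P₀·a^c·ρ/(c!(1−ρ)²) = 0.81850
Wq = Lq/λ = 0.81850/49.32 = 0.01660 hr
W = Wq + 1/μ = 0.01660 + 0.07013 = 0.08672 hr

Final: 0.08672 hr


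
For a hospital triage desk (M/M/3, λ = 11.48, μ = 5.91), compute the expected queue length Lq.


a = λ/μ = 1.9425; ρ = a/3 = 0.6475
P₀ = 0.120564
Lq = P₀·a^c·ρ / (c!·(1−ρ)²) = 0.120564·7.32931·0.6475/(6·0.12426)
= 0.76740

Final: 0.76740


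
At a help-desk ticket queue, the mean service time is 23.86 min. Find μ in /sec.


μ = 1/(service time) in consistent units.
1 second = 0.0166667 min, so μ = 0.0166667/23.86 = 0.0006985 per second

Final: 0.0006985 /sec


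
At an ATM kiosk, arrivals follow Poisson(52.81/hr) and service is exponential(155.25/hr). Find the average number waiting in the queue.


ρ = 52.81/155.25 = 0.3402
Lq = ρ²/(1−ρ) = 0.1157/0.6598 = 0.1754

Final: 0.1754


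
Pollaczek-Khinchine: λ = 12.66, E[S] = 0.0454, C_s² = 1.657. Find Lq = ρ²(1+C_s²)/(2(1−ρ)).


ρ = λ·E[S] = 12.66·0.0454 = 0.5748
Lq = ρ²(1+C_s²)/(2(1−ρ)) = 0.3304·(1+1.657)/(2·0.4252)
= 0.3304·2.6570/0.8505 = 1.03207

Final: 1.03207


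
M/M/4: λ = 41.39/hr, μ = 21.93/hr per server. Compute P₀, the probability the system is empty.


a = λ/μ = 41.39/21.93 = 1.8874; ρ = a/c = 0.4718
Σ_{k=0}^{3} a^k/k! (terms k=0..3) = 1.00000 + 1.88737 + 1.78108 + 1.12052 = 5.78897
Tail: a^4/(4!(1−ρ)) = 12.68899/(24·0.5282) = 1.00104
P₀ = 1/(5.78897 + 1.00104) = 1/6.79001 = 0.147275

Final: 0.147275


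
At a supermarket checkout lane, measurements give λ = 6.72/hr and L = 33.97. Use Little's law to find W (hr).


W = L/λ = 33.97/6.72 = 5.0551 hr

Final: 5.0551 hr


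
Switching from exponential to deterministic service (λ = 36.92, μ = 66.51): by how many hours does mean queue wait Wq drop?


ρ = 36.92/66.51 = 0.5551
Wq(M/M/1) = ρ/(μ−λ) = 0.5551/29.59 = 0.01876 hr
Wq(M/D/1) = ρ/(2(μ−λ)) = 0.009380 hr
Savings = 0.01876 − 0.009380 = 0.009380 hr

Final: 0.009380 hr


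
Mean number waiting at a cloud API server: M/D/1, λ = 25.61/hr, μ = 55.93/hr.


ρ = 25.61/55.93 = 0.4579
M/D/1: Lq = ρ²/(2(1−ρ)) = 0.2097/(2·0.5421) = 0.19338

Final: 0.19338


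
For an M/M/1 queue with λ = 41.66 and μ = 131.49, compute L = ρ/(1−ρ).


ρ = λ/μ = 41.66/131.49 = 0.3168
L = ρ/(1−ρ) = 0.3168/(1 − 0.3168) = 0.3168/0.6832 = 0.4638

Final: 0.4638


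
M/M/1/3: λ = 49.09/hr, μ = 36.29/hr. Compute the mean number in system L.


ρ = 49.09/36.29 = 1.3527
L = ρ[1 − (K+1)ρ^K + Kρ^(K+1)] / [(1−ρ)(1−ρ^(K+1))]
Numerator: 1.3527·(1 − 4·2.475245 + 3·3.348299) = 1.547394
Denominator: (-0.3527)·(-2.348299) = 0.828279
L = 1.547394/0.828279 = 1.8682

Final: 1.8682


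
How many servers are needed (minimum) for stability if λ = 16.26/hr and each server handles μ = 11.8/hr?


Stability requires cμ > λ ⇔ c > λ/μ.
λ/μ = 16.26/11.8 = 1.3780
Minimum integer c = ⌊1.3780⌋ + 1 = 2
Check: 2·11.8 = 23.60 > 16.26, while 1·11.8 = 11.80 ≤ 16.26

Final: 2 servers


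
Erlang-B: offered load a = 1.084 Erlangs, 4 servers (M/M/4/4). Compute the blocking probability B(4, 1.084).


B(c,a) = (a^c/c!) / Σ_{k=0}^{c} a^k/k!
a^4/4! = 0.057532
Σ terms (k=0..4): 1.00000 + 1.08400 + 0.58753 + 0.21229 + 0.05753 = 2.941353
B = 0.057532/2.941353 = 0.019560

Final: 0.019560


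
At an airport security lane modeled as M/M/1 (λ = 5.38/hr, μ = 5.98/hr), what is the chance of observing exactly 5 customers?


ρ = 5.38/5.98 = 0.8997
P_n = (1−ρ)·ρ^n = (1 − 0.8997)·0.8997^5 = 0.1003·0.589394 = 0.059136

Final: 0.059136


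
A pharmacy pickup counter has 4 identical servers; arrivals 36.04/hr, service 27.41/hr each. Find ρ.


ρ = λ/(cμ) = 36.04/(4·27.41) = 36.04/109.64 = 0.3287

Final: 0.3287


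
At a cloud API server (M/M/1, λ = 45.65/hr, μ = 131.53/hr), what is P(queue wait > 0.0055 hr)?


ρ = 45.65/131.53 = 0.3471
P(Wq > t) = ρ·e^{−(μ−λ)t} = 0.3471·e^{−0.4723}
= 0.3471·0.623541 = 0.216412

Final: 0.216412


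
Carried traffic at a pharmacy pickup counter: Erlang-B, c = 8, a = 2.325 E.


B(8,2.325) = 0.002072 (Erlang-B)
Carried load = a(1 − B) = 2.325·(1 − 0.002072) = 2.325·0.997928 = 2.3202 E

Final: 2.3202 Erlangs


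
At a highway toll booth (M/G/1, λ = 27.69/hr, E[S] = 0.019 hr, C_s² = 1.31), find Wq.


ρ = λ·E[S] = 27.69·0.019 = 0.5261
E[S²] = E[S]²(1+C_s²) = 0.019²·(1+1.31) = 0.0008339
Wq = λ·E[S²]/(2(1−ρ)) = 27.69·0.0008339/(2·0.4739) = 0.02436 hr

Final: 0.02436 hr


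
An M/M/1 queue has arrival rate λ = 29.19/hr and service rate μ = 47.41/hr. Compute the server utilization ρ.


ρ = λ/μ = 29.19/47.41 = 0.6157

Final: 0.6157


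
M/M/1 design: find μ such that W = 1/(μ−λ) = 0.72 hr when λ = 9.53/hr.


W = 1/(μ−λ) ⇒ μ − λ = 1/W = 1/0.72 = 1.3889
μ = λ + 1/W = 9.53 + 1.3889 = 10.9189 per hr

Final: 10.9189 /hr


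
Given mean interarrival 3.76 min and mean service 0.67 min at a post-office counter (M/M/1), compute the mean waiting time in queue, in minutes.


λ = 60/3.76 = 15.9574 /hr
μ = 60/0.67 = 89.5522 /hr
ρ = λ/μ = 15.9574/89.5522 = 0.1782
Wq = ρ/(μ−λ) = 0.1782/(89.5522−15.9574) = 0.002421 hr
In minutes: 0.002421·60 = 0.1453 min

Final: 0.1453 min


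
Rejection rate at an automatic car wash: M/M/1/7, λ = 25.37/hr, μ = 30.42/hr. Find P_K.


ρ = λ/μ = 25.37/30.42 = 0.8340
P_K = (1−ρ)ρ^K/(1−ρ^(K+1)) = (0.1660·0.280627)/(1 − 0.234040)
= 0.046587/0.765960 = 0.060821

Final: 0.060821


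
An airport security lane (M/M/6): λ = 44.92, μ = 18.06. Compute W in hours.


a = 2.4873; ρ = 0.4145; P₀ = 0.082680
Lq = P₀·a^c·ρ/(c!(1−ρ)²) = 0.03288
Wq = Lq/λ = 0.03288/44.92 = 0.0007321 hr
W = Wq + 1/μ = 0.0007321 + 0.05537 = 0.05610 hr

Final: 0.05610 hr


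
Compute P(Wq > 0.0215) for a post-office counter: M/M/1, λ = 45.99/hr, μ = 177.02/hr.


ρ = 45.99/177.02 = 0.2598
P(Wq > t) = ρ·e^{−(μ−λ)t} = 0.2598·e^{−2.8171}
= 0.2598·0.059776 = 0.015530

Final: 0.015530


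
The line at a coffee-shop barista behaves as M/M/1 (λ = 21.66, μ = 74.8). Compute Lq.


ρ = 21.66/74.8 = 0.2896
Lq = ρ²/(1−ρ) = 0.08385/0.7104 = 0.1180

Final: 0.1180


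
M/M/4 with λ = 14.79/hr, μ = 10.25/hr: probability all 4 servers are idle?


a = λ/μ = 14.79/10.25 = 1.4429; ρ = a/c = 0.3607
Σ_{k=0}^{3} a^k/k! (terms k=0..3) = 1.00000 + 1.44293 + 1.04102 + 0.50070 = 3.98465
Tail: a^4/(4!(1−ρ)) = 4.33488/(24·0.6393) = 0.28254
P₀ = 1/(3.98465 + 0.28254) = 1/4.26719 = 0.234346

Final: 0.234346


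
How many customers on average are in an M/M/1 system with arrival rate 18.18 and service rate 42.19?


ρ = λ/μ = 18.18/42.19 = 0.4309
L = ρ/(1−ρ) = 0.4309/(1 − 0.4309) = 0.4309/0.5691 = 0.7572

Final: 0.7572


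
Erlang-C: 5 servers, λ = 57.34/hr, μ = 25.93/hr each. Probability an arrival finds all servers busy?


a = λ/μ = 2.2113; ρ = a/5 = 0.4423
P₀ = 0.108166 (from M/M/c formula)
C(c,a) = [a^c/(c!(1−ρ))]·P₀ = [52.87810/(120·0.5577)]·0.108166
= 0.79008·0.108166 = 0.085460

Final: 0.085460


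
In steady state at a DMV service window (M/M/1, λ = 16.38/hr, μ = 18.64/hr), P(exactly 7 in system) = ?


ρ = 16.38/18.64 = 0.8788
P_n = (1−ρ)·ρ^n = (1 − 0.8788)·0.8788^7 = 0.1212·0.404647 = 0.049061

Final: 0.049061


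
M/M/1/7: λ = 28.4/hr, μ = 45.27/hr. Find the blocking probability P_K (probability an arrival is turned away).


ρ = λ/μ = 28.4/45.27 = 0.6273
P_K = (1−ρ)ρ^K/(1−ρ^(K+1)) = (0.3727·0.038243)/(1 − 0.023992)
= 0.014251/0.976008 = 0.014602

Final: 0.014602


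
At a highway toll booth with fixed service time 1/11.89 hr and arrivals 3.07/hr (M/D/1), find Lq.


ρ = 3.07/11.89 = 0.2582
M/D/1: Lq = ρ²/(2(1−ρ)) = 0.06667/(2·0.7418) = 0.04494

Final: 0.04494


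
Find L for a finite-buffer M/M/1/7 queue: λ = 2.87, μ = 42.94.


ρ = 2.87/42.94 = 0.06684
L = ρ[1 − (K+1)ρ^K + Kρ^(K+1)] / [(1−ρ)(1−ρ^(K+1))]
Numerator: 0.06684·(1 − 8·0.000000005959 + 7·3.983e-10) = 0.066837
Denominator: (0.9332)·(1.000000) = 0.933163
L = 0.066837/0.933163 = 0.07162

Final: 0.07162


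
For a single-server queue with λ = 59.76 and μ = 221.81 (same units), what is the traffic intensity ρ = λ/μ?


ρ = λ/μ = 59.76/221.81 = 0.2694

Final: 0.2694


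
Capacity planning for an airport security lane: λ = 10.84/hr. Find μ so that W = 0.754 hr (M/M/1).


W = 1/(μ−λ) ⇒ μ − λ = 1/W = 1/0.754 = 1.3263
μ = λ + 1/W = 10.84 + 1.3263 = 12.1663 per hr

Final: 12.1663 /hr


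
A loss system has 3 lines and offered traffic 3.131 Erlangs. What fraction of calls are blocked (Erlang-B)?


B(c,a) = (a^c/c!) / Σ_{k=0}^{c} a^k/k!
a^3/3! = 5.115616
Σ terms (k=0..3): 1.00000 + 3.13100 + 4.90158 + 5.11562 = 14.148197
B = 5.115616/14.148197 = 0.361574

Final: 0.361574


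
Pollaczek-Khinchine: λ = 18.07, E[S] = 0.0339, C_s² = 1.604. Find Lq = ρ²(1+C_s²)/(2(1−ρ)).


ρ = λ·E[S] = 18.07·0.0339 = 0.6126
Lq = ρ²(1+C_s²)/(2(1−ρ)) = 0.3752·(1+1.604)/(2·0.3874)
= 0.3752·2.6040/0.7749 = 1.26106

Final: 1.26106


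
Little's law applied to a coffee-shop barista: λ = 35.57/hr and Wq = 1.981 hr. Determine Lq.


Lq = λWq = 35.57·1.981 = 70.4642

Final: 70.4642


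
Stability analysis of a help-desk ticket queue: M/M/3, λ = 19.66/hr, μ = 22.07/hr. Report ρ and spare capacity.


Total capacity cμ = 3·22.07 = 66.21/hr
ρ = λ/(cμ) = 19.66/66.21 = 0.2969
Stable ⇔ ρ < 1: YES
Spare capacity = cμ − λ = 66.21 − 19.66 = 46.55/hr

Final: ρ = 0.2969; stable; margin = 46.55/hr


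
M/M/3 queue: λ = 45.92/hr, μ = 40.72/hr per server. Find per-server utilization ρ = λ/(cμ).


ρ = λ/(cμ) = 45.92/(3·40.72) = 45.92/122.16 = 0.3759

Final: 0.3759


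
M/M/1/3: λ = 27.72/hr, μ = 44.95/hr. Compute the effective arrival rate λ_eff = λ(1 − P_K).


ρ = 0.6167; P_K = (1−ρ)ρ^3/(1−ρ^4) = 0.105097
λ_eff = λ(1 − P_K) = 27.72·(1 − 0.105097) = 27.72·0.894903 = 24.8067 /hr

Final: 24.8067 /hr


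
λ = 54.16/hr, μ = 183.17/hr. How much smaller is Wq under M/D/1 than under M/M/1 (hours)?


ρ = 54.16/183.17 = 0.2957
Wq(M/M/1) = ρ/(μ−λ) = 0.2957/129.01 = 0.002292 hr
Wq(M/D/1) = ρ/(2(μ−λ)) = 0.001146 hr
Savings = 0.002292 − 0.001146 = 0.001146 hr

Final: 0.001146 hr


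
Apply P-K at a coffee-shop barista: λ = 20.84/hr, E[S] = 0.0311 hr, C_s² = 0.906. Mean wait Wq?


ρ = λ·E[S] = 20.84·0.0311 = 0.6481
E[S²] = E[S]²(1+C_s²) = 0.0311²·(1+0.906) = 0.001844
Wq = λ·E[S²]/(2(1−ρ)) = 20.84·0.001844/(2·0.3519) = 0.05459 hr

Final: 0.05459 hr


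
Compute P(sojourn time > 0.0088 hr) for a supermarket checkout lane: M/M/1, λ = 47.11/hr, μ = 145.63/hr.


W ~ Exponential(μ−λ) for M/M/1.
μ − λ = 145.63 − 47.11 = 98.5200
P(W > t) = e^{−(μ−λ)t} = e^{−0.8670} = 0.420220

Final: 0.420220


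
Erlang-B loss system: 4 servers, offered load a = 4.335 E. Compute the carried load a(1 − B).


B(4,4.335) = 0.342015 (Erlang-B)
Carried load = a(1 − B) = 4.335·(1 − 0.342015) = 4.335·0.657985 = 2.8524 E

Final: 2.8524 Erlangs


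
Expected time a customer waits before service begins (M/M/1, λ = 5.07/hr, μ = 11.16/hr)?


ρ = 5.07/11.16 = 0.4543
Wq = ρ/(μ−λ) = 0.4543/(11.16 − 5.07) = 0.4543/6.09 = 0.07460 hr

Final: 0.07460 hr


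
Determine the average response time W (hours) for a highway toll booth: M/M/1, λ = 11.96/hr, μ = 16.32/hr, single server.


W = 1/(μ−λ) = 1/(16.32 − 11.96) = 1/4.36 = 0.2294 hr

Final: 0.2294 hr


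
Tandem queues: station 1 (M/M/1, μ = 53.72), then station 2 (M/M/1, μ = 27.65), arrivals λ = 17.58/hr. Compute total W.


Each node sees arrival rate λ = 17.58/hr (tandem ⇒ throughput preserved).
W₁ = 1/(μ₁−λ) = 1/(53.72−17.58) = 0.02767 hr
W₂ = 1/(μ₂−λ) = 1/(27.65−17.58) = 0.09930 hr
W_total = W₁ + W₂ = 0.02767 + 0.09930 = 0.12698 hr

Final: 0.12698 hr


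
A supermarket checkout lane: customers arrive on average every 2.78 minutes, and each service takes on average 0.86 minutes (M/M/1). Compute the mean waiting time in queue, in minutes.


λ = 60/2.78 = 21.5827 /hr
μ = 60/0.86 = 69.7674 /hr
ρ = λ/μ = 21.5827/69.7674 = 0.3094
Wq = ρ/(μ−λ) = 0.3094/(69.7674−21.5827) = 0.006420 hr
In minutes: 0.006420·60 = 0.3852 min

Final: 0.3852 min


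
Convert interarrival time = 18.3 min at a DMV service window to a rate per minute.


λ = 1/(interarrival time) in consistent units.
1 minute = 1 min, so λ = 1/18.3 = 0.05464 per minute

Final: 0.05464 /min


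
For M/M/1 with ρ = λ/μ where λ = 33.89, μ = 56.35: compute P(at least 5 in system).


ρ = 33.89/56.35 = 0.6014
P(N ≥ n) = ρ^n = 0.6014^5 = 0.078684

Final: 0.078684


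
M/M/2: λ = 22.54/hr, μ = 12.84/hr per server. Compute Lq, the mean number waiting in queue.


a = λ/μ = 1.7555; ρ = a/2 = 0.8777
P₀ = 0.065118
Lq = P₀·a^c·ρ / (c!·(1−ρ)²) = 0.065118·3.08161·0.8777/(2·0.01495)
= 5.89033

Final: 5.89033


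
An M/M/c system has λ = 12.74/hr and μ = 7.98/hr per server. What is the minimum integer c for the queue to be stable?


Stability requires cμ > λ ⇔ c > λ/μ.
λ/μ = 12.74/7.98 = 1.5965
Minimum integer c = ⌊1.5965⌋ + 1 = 2
Check: 2·7.98 = 15.96 > 12.74, while 1·7.98 = 7.98 ≤ 12.74

Final: 2 servers


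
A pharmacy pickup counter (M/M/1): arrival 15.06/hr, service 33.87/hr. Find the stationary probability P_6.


ρ = 15.06/33.87 = 0.4446
P_n = (1−ρ)·ρ^n = (1 − 0.4446)·0.4446^6 = 0.5554·0.007728 = 0.004292

Final: 0.004292


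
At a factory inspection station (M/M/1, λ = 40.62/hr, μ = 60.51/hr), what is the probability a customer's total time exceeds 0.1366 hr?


W ~ Exponential(μ−λ) for M/M/1.
μ − λ = 60.51 − 40.62 = 19.8900
P(W > t) = e^{−(μ−λ)t} = e^{−2.7170} = 0.066074

Final: 0.066074


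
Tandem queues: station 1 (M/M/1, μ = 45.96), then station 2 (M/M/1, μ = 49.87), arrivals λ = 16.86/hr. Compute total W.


Each node sees arrival rate λ = 16.86/hr (tandem ⇒ throughput preserved).
W₁ = 1/(μ₁−λ) = 1/(45.96−16.86) = 0.03436 hr
W₂ = 1/(μ₂−λ) = 1/(49.87−16.86) = 0.03029 hr
W_total = W₁ + W₂ = 0.03436 + 0.03029 = 0.06466 hr

Final: 0.06466 hr


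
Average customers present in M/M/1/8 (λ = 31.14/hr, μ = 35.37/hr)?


ρ = 31.14/35.37 = 0.8804
L = ρ[1 − (K+1)ρ^K + Kρ^(K+1)] / [(1−ρ)(1−ρ^(K+1))]
Numerator: 0.8804·(1 − 9·0.360968 + 8·0.317799) = 0.258557
Denominator: (0.1196)·(0.682201) = 0.081586
L = 0.258557/0.081586 = 3.1691

Final: 3.1691


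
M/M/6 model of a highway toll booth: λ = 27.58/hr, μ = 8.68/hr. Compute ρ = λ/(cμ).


ρ = λ/(cμ) = 27.58/(6·8.68) = 27.58/52.08 = 0.5296

Final: 0.5296


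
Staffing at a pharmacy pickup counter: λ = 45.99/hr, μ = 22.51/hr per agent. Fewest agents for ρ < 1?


Stability requires cμ > λ ⇔ c > λ/μ.
λ/μ = 45.99/22.51 = 2.0431
Minimum integer c = ⌊2.0431⌋ + 1 = 3
Check: 3·22.51 = 67.53 > 45.99, while 2·22.51 = 45.02 ≤ 45.99

Final: 3 servers
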